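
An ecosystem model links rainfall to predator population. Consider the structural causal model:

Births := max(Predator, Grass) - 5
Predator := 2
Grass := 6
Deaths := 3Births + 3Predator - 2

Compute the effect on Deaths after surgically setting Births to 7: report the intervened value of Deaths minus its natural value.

18

The intervention breaks the incoming arrows to Births: Births := max(Predator, Grass) - 5 no longer applies, and Births = 7.
Deaths = 3Births + 3Predator - 2  [with Births=7, Predator=2]  = 25
Without intervention: Births = max(Predator, Grass) - 5  [with Predator=2, Grass=6]  = 1; Deaths = 3Births + 3Predator - 2  [with Births=1, Predator=2]  = 7.
Change = 25 − 7 = 18.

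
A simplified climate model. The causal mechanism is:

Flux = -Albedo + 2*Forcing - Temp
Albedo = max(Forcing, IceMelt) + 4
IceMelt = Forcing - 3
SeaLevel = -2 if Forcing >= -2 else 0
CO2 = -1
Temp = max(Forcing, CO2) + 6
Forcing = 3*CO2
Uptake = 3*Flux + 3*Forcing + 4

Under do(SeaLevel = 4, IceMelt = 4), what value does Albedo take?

8

Setting SeaLevel = 4, IceMelt = 4 by intervention discards those variables' equations.
Forcing = 3*CO2  [with CO2=-1]  = -3
Albedo = max(Forcing, IceMelt) + 4  [with Forcing=-3, IceMelt=4]  = 8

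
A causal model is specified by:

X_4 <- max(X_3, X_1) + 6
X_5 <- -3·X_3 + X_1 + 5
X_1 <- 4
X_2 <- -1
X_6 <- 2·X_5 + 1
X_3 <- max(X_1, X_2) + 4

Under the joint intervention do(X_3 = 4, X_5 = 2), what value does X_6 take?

5

Setting X_3 = 4, X_5 = 2 by intervention discards those variables' equations.
X_6 = 2·X_5 + 1  [with X_5=2]  = 5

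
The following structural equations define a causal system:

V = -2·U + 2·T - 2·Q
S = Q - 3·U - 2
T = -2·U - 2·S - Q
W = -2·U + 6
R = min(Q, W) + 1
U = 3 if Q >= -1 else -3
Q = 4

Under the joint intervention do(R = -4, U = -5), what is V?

Setting R = -4, U = -5 by intervention discards those variables' equations.
S = Q - 3·U - 2  [with Q=4, U=-5]  = 17
T = -2·U - 2·S - Q  [with U=-5, S=17, Q=4]  = -28
V = -2·U + 2·T - 2·Q  [with U=-5, T=-28, Q=4]  = -54

-54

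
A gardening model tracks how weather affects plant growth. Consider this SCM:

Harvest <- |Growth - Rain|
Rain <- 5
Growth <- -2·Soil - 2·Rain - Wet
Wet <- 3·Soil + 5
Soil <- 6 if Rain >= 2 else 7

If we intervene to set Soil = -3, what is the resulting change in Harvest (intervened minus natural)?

do(Soil=-3) replaces the equation Soil <- 6 if Rain >= 2 else 7 with the constant Soil = -3.
Wet = 3·Soil + 5  [with Soil=-3]  = -4
Growth = -2·Soil - 2·Rain - Wet  [with Soil=-3, Rain=5, Wet=-4]  = 0
Harvest = |Growth - Rain|  [with Growth=0, Rain=5]  = 5
Without intervention: Soil = 6 if Rain >= 2 else 7  [with Rain=5]  = 6; Wet = 3·Soil + 5  [with Soil=6]  = 23; Growth = -2·Soil - 2·Rain - Wet  [with Soil=6, Rain=5, Wet=23]  = -45; Harvest = |Growth - Rain|  [with Growth=-45, Rain=5]  = 50.
Change = 5 − 50 = -45.

-45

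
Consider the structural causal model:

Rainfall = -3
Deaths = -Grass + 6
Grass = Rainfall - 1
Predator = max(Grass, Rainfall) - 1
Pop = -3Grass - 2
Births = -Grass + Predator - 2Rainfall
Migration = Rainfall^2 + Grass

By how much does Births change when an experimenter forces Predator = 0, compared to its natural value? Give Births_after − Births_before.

4

The intervention breaks the incoming arrows to Predator: Predator = max(Grass, Rainfall) - 1 no longer applies, and Predator = 0.
Grass = Rainfall - 1  [with Rainfall=-3]  = -4
Births = -Grass + Predator - 2Rainfall  [with Grass=-4, Predator=0, Rainfall=-3]  = 10
Without intervention: Grass = Rainfall - 1  [with Rainfall=-3]  = -4; Predator = max(Grass, Rainfall) - 1  [with Grass=-4, Rainfall=-3]  = -4; Births = -Grass + Predator - 2Rainfall  [with Grass=-4, Predator=-4, Rainfall=-3]  = 6.
Change = 10 − 6 = 4.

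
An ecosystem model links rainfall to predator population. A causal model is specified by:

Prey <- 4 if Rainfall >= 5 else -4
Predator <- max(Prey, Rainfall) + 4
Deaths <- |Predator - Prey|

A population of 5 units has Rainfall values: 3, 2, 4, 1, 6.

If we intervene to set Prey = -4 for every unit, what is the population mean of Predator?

Under do(Prey=-4), Prey's equation is replaced by Prey=-4 for every unit. Per-unit Predator: 7, 6, 8, 5, 10. Mean = 7.2.

7.2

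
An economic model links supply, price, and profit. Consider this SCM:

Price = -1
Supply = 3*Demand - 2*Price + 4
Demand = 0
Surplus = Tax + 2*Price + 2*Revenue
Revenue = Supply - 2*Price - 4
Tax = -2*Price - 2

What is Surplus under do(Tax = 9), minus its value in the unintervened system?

9

The intervention breaks the incoming arrows to Tax: Tax = -2*Price - 2 no longer applies, and Tax = 9.
Supply = 3*Demand - 2*Price + 4  [with Demand=0, Price=-1]  = 6
Revenue = Supply - 2*Price - 4  [with Supply=6, Price=-1]  = 4
Surplus = Tax + 2*Price + 2*Revenue  [with Tax=9, Price=-1, Revenue=4]  = 15
Without intervention: Supply = 3*Demand - 2*Price + 4  [with Demand=0, Price=-1]  = 6; Revenue = Supply - 2*Price - 4  [with Supply=6, Price=-1]  = 4; Tax = -2*Price - 2  [with Price=-1]  = 0; Surplus = Tax + 2*Price + 2*Revenue  [with Tax=0, Price=-1, Revenue=4]  = 6.
Change = 15 − 6 = 9.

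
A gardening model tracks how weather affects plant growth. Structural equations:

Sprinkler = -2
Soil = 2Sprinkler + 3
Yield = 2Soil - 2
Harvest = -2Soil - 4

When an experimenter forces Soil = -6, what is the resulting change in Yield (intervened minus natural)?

The intervention breaks the incoming arrows to Soil: Soil = 2Sprinkler + 3 no longer applies, and Soil = -6.
Yield = 2Soil - 2  [with Soil=-6]  = -14
Without intervention: Soil = 2Sprinkler + 3  [with Sprinkler=-2]  = -1; Yield = 2Soil - 2  [with Soil=-1]  = -4.
Change = -14 − (-4) = -10.

-10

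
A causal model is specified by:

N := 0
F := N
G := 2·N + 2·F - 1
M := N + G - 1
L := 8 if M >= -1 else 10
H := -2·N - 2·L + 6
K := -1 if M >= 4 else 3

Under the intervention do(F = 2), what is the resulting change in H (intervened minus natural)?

Under do(F=2), the mechanism F := N is discarded; F is fixed at 2.
G = 2·N + 2·F - 1  [with N=0, F=2]  = 3
M = N + G - 1  [with N=0, G=3]  = 2
L = 8 if M >= -1 else 10  [with M=2]  = 8
H = -2·N - 2·L + 6  [with N=0, L=8]  = -10
Without intervention: F = N  [with N=0]  = 0; G = 2·N + 2·F - 1  [with N=0, F=0]  = -1; M = N + G - 1  [with N=0, G=-1]  = -2; L = 8 if M >= -1 else 10  [with M=-2]  = 10; H = -2·N - 2·L + 6  [with N=0, L=10]  = -14.
Change = -10 − (-14) = 4.

4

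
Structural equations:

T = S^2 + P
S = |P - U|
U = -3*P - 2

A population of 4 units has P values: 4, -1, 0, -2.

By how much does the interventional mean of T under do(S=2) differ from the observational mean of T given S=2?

0.75

Every unit gets S=2 under the intervention. T values become 8, 3, 4, 2; E[T|do(S=2)] = 4.25.
Conditioning on S=2 selects the 2 unit(s) with P ∈ {-1, 0}. Their T values: 3, 4. Mean = 3.5.
Difference = 4.25 − 3.5 = 0.75.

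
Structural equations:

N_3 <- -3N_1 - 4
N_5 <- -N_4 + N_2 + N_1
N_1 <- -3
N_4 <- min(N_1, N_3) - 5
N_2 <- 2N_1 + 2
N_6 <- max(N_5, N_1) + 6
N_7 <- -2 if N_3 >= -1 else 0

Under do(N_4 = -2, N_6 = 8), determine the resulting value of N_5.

Setting N_4 = -2, N_6 = 8 by intervention discards those variables' equations.
N_2 = 2N_1 + 2  [with N_1=-3]  = -4
N_5 = -N_4 + N_2 + N_1  [with N_4=-2, N_2=-4, N_1=-3]  = -5

-5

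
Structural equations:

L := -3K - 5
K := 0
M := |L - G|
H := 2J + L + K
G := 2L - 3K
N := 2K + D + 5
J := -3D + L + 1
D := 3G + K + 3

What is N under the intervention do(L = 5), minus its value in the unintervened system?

Under do(L=5), the mechanism L := -3K - 5 is discarded; L is fixed at 5.
G = 2L - 3K  [with L=5, K=0]  = 10
D = 3G + K + 3  [with G=10, K=0]  = 33
N = 2K + D + 5  [with K=0, D=33]  = 38
Without intervention: L = -3K - 5  [with K=0]  = -5; G = 2L - 3K  [with L=-5, K=0]  = -10; D = 3G + K + 3  [with G=-10, K=0]  = -27; N = 2K + D + 5  [with K=0, D=-27]  = -22.
Change = 38 − (-22) = 60.

60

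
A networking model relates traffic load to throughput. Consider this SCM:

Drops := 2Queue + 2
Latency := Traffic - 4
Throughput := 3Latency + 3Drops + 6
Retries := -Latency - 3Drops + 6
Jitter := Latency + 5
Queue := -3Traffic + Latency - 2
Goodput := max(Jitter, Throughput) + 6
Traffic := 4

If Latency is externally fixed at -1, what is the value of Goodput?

10

do(Latency=-1) replaces the equation Latency := Traffic - 4 with the constant Latency = -1.
Queue = -3Traffic + Latency - 2  [with Traffic=4, Latency=-1]  = -15
Drops = 2Queue + 2  [with Queue=-15]  = -28
Jitter = Latency + 5  [with Latency=-1]  = 4
Throughput = 3Latency + 3Drops + 6  [with Latency=-1, Drops=-28]  = -81
Goodput = max(Jitter, Throughput) + 6  [with Jitter=4, Throughput=-81]  = 10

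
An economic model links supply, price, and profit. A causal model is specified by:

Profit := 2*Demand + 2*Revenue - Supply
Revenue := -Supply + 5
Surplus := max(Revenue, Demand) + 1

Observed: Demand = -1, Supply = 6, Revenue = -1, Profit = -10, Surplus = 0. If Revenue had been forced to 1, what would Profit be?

-6

The intervention breaks the incoming arrows to Revenue: Revenue := -Supply + 5 no longer applies, and Revenue = 1.
Profit = 2*Demand + 2*Revenue - Supply  [with Demand=-1, Revenue=1, Supply=6]  = -6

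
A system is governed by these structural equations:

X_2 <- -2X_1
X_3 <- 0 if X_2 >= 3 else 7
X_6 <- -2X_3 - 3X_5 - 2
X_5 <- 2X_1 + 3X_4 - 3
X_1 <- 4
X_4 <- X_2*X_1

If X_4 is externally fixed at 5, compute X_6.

Under do(X_4=5), the mechanism X_4 <- X_2*X_1 is discarded; X_4 is fixed at 5.
X_2 = -2X_1  [with X_1=4]  = -8
X_3 = 0 if X_2 >= 3 else 7  [with X_2=-8]  = 7
X_5 = 2X_1 + 3X_4 - 3  [with X_1=4, X_4=5]  = 20
X_6 = -2X_3 - 3X_5 - 2  [with X_3=7, X_5=20]  = -76

-76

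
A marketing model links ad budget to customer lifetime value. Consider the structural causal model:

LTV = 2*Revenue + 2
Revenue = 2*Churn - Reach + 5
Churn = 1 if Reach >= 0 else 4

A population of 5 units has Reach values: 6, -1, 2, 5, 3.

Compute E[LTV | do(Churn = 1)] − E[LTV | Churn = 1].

do(Churn=1) breaks Churn's dependence on Reach. With Churn=1 fixed, LTV across the units is 4, 18, 12, 6, 10, mean 10.
Observing Churn=1 restricts to units where Churn's equation naturally yields 1: Reach ∈ {6, 2, 5, 3}. In that subpopulation LTV = 4, 12, 6, 10, mean 8.
Difference = 10 − 8 = 2.

2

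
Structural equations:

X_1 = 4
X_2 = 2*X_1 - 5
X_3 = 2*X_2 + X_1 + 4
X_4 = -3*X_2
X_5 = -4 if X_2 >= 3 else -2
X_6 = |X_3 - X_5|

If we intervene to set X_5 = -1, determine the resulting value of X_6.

The intervention breaks the incoming arrows to X_5: X_5 = -4 if X_2 >= 3 else -2 no longer applies, and X_5 = -1.
X_2 = 2*X_1 - 5  [with X_1=4]  = 3
X_3 = 2*X_2 + X_1 + 4  [with X_2=3, X_1=4]  = 14
X_6 = |X_3 - X_5|  [with X_3=14, X_5=-1]  = 15

15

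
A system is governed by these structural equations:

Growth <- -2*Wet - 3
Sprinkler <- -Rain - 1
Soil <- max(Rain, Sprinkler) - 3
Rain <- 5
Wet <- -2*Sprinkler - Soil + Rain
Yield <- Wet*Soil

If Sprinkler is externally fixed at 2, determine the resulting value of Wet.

-1

Under do(Sprinkler=2), the mechanism Sprinkler <- -Rain - 1 is discarded; Sprinkler is fixed at 2.
Soil = max(Rain, Sprinkler) - 3  [with Rain=5, Sprinkler=2]  = 2
Wet = -2*Sprinkler - Soil + Rain  [with Sprinkler=2, Soil=2, Rain=5]  = -1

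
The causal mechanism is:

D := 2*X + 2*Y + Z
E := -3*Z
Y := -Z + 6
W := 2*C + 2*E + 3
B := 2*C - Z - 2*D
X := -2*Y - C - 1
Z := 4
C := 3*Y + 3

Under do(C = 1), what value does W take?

-19

do(C=1) replaces the equation C := 3*Y + 3 with the constant C = 1.
E = -3*Z  [with Z=4]  = -12
W = 2*C + 2*E + 3  [with C=1, E=-12]  = -19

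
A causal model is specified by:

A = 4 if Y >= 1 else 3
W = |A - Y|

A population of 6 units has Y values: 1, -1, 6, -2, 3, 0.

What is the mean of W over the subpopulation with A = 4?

E[W|A=4] averages over only the 3 units with A=4 (Y = 1, 6, 3): W = 3, 2, 1, mean 2.

2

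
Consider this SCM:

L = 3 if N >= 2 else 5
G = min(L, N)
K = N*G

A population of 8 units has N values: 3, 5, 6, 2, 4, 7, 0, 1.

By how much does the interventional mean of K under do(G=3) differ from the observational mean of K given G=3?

do(G=3) breaks G's dependence on N. With G=3 fixed, K across the units is 9, 15, 18, 6, 12, 21, 0, 3, mean 10.5.
E[K|G=3] averages over only the 5 units with G=3 (N = 3, 5, 6, 4, 7): K = 9, 15, 18, 12, 21, mean 15.
Difference = 10.5 − 15 = -4.5.

-4.5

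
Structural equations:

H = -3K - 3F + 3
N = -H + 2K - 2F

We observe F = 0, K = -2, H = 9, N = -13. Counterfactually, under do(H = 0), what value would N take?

-4

The intervention breaks the incoming arrows to H: H = -3K - 3F + 3 no longer applies, and H = 0.
N = -H + 2K - 2F  [with H=0, K=-2, F=0]  = -4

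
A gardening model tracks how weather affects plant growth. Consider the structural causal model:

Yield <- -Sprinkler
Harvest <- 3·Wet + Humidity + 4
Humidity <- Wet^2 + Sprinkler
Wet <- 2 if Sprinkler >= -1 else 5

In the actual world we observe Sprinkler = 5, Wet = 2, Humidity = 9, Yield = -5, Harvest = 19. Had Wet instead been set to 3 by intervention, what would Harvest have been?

27

do(Wet=3) replaces the equation Wet <- 2 if Sprinkler >= -1 else 5 with the constant Wet = 3.
Humidity = Wet^2 + Sprinkler  [with Wet=3, Sprinkler=5]  = 14
Harvest = 3·Wet + Humidity + 4  [with Wet=3, Humidity=14]  = 27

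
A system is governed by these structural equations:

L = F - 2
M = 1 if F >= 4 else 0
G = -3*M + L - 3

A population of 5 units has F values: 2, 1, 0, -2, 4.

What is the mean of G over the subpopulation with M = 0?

E[G|M=0] averages over only the 4 units with M=0 (F = 2, 1, 0, -2): G = -3, -4, -5, -7, mean -4.75.

-4.75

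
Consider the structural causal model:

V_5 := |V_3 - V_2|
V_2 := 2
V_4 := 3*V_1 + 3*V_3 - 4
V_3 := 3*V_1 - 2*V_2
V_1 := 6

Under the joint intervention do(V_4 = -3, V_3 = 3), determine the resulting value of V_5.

The joint intervention fixes V_4 = -3, V_3 = 3, removing each variable's own equation.
V_5 = |V_3 - V_2|  [with V_3=3, V_2=2]  = 1

1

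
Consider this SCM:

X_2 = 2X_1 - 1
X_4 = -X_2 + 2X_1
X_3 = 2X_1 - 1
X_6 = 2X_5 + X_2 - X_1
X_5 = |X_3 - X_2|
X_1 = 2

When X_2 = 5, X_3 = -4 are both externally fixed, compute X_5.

Under do(X_2 = 5, X_3 = -4), each intervened variable's structural equation is replaced by its fixed value.
X_5 = |X_3 - X_2|  [with X_3=-4, X_2=5]  = 9

9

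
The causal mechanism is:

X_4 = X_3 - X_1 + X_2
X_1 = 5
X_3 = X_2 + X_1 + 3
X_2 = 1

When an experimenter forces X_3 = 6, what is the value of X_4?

2

The intervention breaks the incoming arrows to X_3: X_3 = X_2 + X_1 + 3 no longer applies, and X_3 = 6.
X_4 = X_3 - X_1 + X_2  [with X_3=6, X_1=5, X_2=1]  = 2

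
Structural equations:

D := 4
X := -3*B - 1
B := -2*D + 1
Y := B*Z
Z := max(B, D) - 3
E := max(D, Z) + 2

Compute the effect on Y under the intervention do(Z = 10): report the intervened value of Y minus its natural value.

Intervening sets Z = 10 and removes its equation (Z := max(B, D) - 3).
B = -2*D + 1  [with D=4]  = -7
Y = B*Z  [with B=-7, Z=10]  = -70
Without intervention: B = -2*D + 1  [with D=4]  = -7; Z = max(B, D) - 3  [with B=-7, D=4]  = 1; Y = B*Z  [with B=-7, Z=1]  = -7.
Change = -70 − (-7) = -63.

-63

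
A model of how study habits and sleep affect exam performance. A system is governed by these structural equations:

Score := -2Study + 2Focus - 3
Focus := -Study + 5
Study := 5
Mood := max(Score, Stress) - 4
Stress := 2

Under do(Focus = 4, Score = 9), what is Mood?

Setting Focus = 4, Score = 9 by intervention discards those variables' equations.
Mood = max(Score, Stress) - 4  [with Score=9, Stress=2]  = 5

5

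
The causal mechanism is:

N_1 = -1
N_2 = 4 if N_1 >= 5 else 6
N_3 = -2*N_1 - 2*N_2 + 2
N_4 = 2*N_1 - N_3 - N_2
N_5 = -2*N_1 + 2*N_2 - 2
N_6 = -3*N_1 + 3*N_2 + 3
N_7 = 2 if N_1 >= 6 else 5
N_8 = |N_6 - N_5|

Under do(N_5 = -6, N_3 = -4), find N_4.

-4

Under do(N_5 = -6, N_3 = -4), each intervened variable's structural equation is replaced by its fixed value.
N_2 = 4 if N_1 >= 5 else 6  [with N_1=-1]  = 6
N_4 = 2*N_1 - N_3 - N_2  [with N_1=-1, N_3=-4, N_2=6]  = -4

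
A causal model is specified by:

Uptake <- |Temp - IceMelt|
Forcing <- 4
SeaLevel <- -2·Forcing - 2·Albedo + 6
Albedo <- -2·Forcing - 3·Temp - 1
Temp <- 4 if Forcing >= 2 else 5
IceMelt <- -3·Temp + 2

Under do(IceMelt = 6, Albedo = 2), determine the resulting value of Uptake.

Setting IceMelt = 6, Albedo = 2 by intervention discards those variables' equations.
Temp = 4 if Forcing >= 2 else 5  [with Forcing=4]  = 4
Uptake = |Temp - IceMelt|  [with Temp=4, IceMelt=6]  = 2

2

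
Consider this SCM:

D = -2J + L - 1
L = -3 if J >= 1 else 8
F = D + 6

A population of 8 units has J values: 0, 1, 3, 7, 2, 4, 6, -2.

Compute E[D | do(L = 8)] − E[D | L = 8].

Under do(L=8), L's equation is replaced by L=8 for every unit. Per-unit D: 7, 5, 1, -7, 3, -1, -5, 11. Mean = 1.75.
E[D|L=8] averages over only the 2 units with L=8 (J = 0, -2): D = 7, 11, mean 9.
Difference = 1.75 − 9 = -7.25.

-7.25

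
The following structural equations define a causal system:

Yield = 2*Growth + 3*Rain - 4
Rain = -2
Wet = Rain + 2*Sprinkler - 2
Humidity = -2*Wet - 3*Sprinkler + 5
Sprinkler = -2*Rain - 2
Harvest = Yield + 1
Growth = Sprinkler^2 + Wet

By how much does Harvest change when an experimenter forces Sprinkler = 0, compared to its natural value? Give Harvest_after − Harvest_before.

Under do(Sprinkler=0), the mechanism Sprinkler = -2*Rain - 2 is discarded; Sprinkler is fixed at 0.
Wet = Rain + 2*Sprinkler - 2  [with Rain=-2, Sprinkler=0]  = -4
Growth = Sprinkler^2 + Wet  [with Sprinkler=0, Wet=-4]  = -4
Yield = 2*Growth + 3*Rain - 4  [with Growth=-4, Rain=-2]  = -18
Harvest = Yield + 1  [with Yield=-18]  = -17
Without intervention: Sprinkler = -2*Rain - 2  [with Rain=-2]  = 2; Wet = Rain + 2*Sprinkler - 2  [with Rain=-2, Sprinkler=2]  = 0; Growth = Sprinkler^2 + Wet  [with Sprinkler=2, Wet=0]  = 4; Yield = 2*Growth + 3*Rain - 4  [with Growth=4, Rain=-2]  = -2; Harvest = Yield + 1  [with Yield=-2]  = -1.
Change = -17 − (-1) = -16.

-16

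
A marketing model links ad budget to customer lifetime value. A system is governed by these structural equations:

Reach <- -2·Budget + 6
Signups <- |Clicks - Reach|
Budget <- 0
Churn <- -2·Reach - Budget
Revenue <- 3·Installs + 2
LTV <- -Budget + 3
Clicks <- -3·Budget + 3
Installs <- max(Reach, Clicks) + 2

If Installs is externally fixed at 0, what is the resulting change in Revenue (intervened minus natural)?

The intervention breaks the incoming arrows to Installs: Installs <- max(Reach, Clicks) + 2 no longer applies, and Installs = 0.
Revenue = 3·Installs + 2  [with Installs=0]  = 2
Without intervention: Reach = -2·Budget + 6  [with Budget=0]  = 6; Clicks = -3·Budget + 3  [with Budget=0]  = 3; Installs = max(Reach, Clicks) + 2  [with Reach=6, Clicks=3]  = 8; Revenue = 3·Installs + 2  [with Installs=8]  = 26.
Change = 2 − 26 = -24.

-24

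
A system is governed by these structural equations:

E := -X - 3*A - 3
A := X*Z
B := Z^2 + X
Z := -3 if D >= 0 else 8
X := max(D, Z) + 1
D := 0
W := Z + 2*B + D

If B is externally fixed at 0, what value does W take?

Intervening sets B = 0 and removes its equation (B := Z^2 + X).
Z = -3 if D >= 0 else 8  [with D=0]  = -3
W = Z + 2*B + D  [with Z=-3, B=0, D=0]  = -3

-3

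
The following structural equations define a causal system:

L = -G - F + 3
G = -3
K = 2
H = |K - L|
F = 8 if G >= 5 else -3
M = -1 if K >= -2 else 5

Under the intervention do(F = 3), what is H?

The intervention breaks the incoming arrows to F: F = 8 if G >= 5 else -3 no longer applies, and F = 3.
L = -G - F + 3  [with G=-3, F=3]  = 3
H = |K - L|  [with K=2, L=3]  = 1

1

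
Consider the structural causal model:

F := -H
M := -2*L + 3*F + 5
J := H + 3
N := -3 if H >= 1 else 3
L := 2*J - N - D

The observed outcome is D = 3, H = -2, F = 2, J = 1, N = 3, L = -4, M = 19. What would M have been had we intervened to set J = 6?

The intervention breaks the incoming arrows to J: J := H + 3 no longer applies, and J = 6.
F = -H  [with H=-2]  = 2
N = -3 if H >= 1 else 3  [with H=-2]  = 3
L = 2*J - N - D  [with J=6, N=3, D=3]  = 6
M = -2*L + 3*F + 5  [with L=6, F=2]  = -1

-1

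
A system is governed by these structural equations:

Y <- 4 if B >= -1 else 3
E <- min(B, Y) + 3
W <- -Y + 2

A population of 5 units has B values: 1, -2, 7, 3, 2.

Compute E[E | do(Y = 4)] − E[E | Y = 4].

do(Y=4) breaks Y's dependence on B. With Y=4 fixed, E across the units is 4, 1, 7, 6, 5, mean 4.6.
E[E|Y=4] averages over only the 4 units with Y=4 (B = 1, 7, 3, 2): E = 4, 7, 6, 5, mean 5.5.
Difference = 4.6 − 5.5 = -0.9.

-0.9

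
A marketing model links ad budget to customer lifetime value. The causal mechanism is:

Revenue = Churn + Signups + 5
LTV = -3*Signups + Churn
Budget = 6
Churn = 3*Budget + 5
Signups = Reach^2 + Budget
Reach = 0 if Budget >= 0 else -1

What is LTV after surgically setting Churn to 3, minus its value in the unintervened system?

Under do(Churn=3), the mechanism Churn = 3*Budget + 5 is discarded; Churn is fixed at 3.
Reach = 0 if Budget >= 0 else -1  [with Budget=6]  = 0
Signups = Reach^2 + Budget  [with Reach=0, Budget=6]  = 6
LTV = -3*Signups + Churn  [with Signups=6, Churn=3]  = -15
Without intervention: Reach = 0 if Budget >= 0 else -1  [with Budget=6]  = 0; Signups = Reach^2 + Budget  [with Reach=0, Budget=6]  = 6; Churn = 3*Budget + 5  [with Budget=6]  = 23; LTV = -3*Signups + Churn  [with Signups=6, Churn=23]  = 5.
Change = -15 − 5 = -20.

-20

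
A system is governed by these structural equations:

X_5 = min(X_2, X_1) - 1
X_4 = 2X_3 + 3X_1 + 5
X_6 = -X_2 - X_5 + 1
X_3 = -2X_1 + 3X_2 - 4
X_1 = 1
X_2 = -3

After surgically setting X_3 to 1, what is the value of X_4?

10

The intervention breaks the incoming arrows to X_3: X_3 = -2X_1 + 3X_2 - 4 no longer applies, and X_3 = 1.
X_4 = 2X_3 + 3X_1 + 5  [with X_3=1, X_1=1]  = 10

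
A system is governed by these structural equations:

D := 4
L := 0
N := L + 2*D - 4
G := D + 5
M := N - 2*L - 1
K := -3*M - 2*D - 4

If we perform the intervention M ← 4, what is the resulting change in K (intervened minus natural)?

The intervention breaks the incoming arrows to M: M := N - 2*L - 1 no longer applies, and M = 4.
K = -3*M - 2*D - 4  [with M=4, D=4]  = -24
Without intervention: N = L + 2*D - 4  [with L=0, D=4]  = 4; M = N - 2*L - 1  [with N=4, L=0]  = 3; K = -3*M - 2*D - 4  [with M=3, D=4]  = -21.
Change = -24 − (-21) = -3.

-3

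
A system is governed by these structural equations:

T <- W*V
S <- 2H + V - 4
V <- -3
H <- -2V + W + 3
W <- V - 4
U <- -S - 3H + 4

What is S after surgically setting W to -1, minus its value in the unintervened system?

12

Under do(W=-1), the mechanism W <- V - 4 is discarded; W is fixed at -1.
H = -2V + W + 3  [with V=-3, W=-1]  = 8
S = 2H + V - 4  [with H=8, V=-3]  = 9
Without intervention: W = V - 4  [with V=-3]  = -7; H = -2V + W + 3  [with V=-3, W=-7]  = 2; S = 2H + V - 4  [with H=2, V=-3]  = -3.
Change = 9 − (-3) = 12.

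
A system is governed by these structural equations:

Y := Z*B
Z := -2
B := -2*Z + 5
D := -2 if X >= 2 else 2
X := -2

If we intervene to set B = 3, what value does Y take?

The intervention breaks the incoming arrows to B: B := -2*Z + 5 no longer applies, and B = 3.
Y = Z*B  [with Z=-2, B=3]  = -6

-6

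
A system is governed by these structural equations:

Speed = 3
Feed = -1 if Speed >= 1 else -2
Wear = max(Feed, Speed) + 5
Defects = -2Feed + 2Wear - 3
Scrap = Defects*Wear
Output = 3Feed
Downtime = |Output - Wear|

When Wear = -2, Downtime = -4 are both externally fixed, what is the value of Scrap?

10

Setting Wear = -2, Downtime = -4 by intervention discards those variables' equations.
Feed = -1 if Speed >= 1 else -2  [with Speed=3]  = -1
Defects = -2Feed + 2Wear - 3  [with Feed=-1, Wear=-2]  = -5
Scrap = Defects*Wear  [with Defects=-5, Wear=-2]  = 10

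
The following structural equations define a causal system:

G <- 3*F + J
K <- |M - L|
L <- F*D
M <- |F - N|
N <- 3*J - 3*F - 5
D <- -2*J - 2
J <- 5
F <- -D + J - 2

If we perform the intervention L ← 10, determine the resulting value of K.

40

Intervening sets L = 10 and removes its equation (L <- F*D).
D = -2*J - 2  [with J=5]  = -12
F = -D + J - 2  [with D=-12, J=5]  = 15
N = 3*J - 3*F - 5  [with J=5, F=15]  = -35
M = |F - N|  [with F=15, N=-35]  = 50
K = |M - L|  [with M=50, L=10]  = 40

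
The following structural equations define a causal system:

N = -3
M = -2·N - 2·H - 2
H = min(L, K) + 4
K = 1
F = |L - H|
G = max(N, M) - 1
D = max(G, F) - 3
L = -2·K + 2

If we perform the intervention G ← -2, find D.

1

do(G=-2) replaces the equation G = max(N, M) - 1 with the constant G = -2.
L = -2·K + 2  [with K=1]  = 0
H = min(L, K) + 4  [with L=0, K=1]  = 4
F = |L - H|  [with L=0, H=4]  = 4
D = max(G, F) - 3  [with G=-2, F=4]  = 1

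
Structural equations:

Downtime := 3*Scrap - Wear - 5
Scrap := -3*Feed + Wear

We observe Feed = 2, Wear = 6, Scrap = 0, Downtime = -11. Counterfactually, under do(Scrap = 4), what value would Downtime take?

1

The intervention breaks the incoming arrows to Scrap: Scrap := -3*Feed + Wear no longer applies, and Scrap = 4.
Downtime = 3*Scrap - Wear - 5  [with Scrap=4, Wear=6]  = 1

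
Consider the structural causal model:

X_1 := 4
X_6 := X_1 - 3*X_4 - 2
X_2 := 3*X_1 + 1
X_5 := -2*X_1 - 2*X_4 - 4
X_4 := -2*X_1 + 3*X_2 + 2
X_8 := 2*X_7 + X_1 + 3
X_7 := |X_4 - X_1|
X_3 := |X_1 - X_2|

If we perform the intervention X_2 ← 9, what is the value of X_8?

41

do(X_2=9) replaces the equation X_2 := 3*X_1 + 1 with the constant X_2 = 9.
X_4 = -2*X_1 + 3*X_2 + 2  [with X_1=4, X_2=9]  = 21
X_7 = |X_4 - X_1|  [with X_4=21, X_1=4]  = 17
X_8 = 2*X_7 + X_1 + 3  [with X_7=17, X_1=4]  = 41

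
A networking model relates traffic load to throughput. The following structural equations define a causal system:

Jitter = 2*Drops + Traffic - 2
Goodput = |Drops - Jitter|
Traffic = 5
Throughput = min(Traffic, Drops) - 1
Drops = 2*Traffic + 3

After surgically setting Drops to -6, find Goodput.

3

do(Drops=-6) replaces the equation Drops = 2*Traffic + 3 with the constant Drops = -6.
Jitter = 2*Drops + Traffic - 2  [with Drops=-6, Traffic=5]  = -9
Goodput = |Drops - Jitter|  [with Drops=-6, Jitter=-9]  = 3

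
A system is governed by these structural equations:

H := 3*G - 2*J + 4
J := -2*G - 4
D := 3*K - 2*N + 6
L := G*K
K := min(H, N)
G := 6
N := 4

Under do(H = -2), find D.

The intervention breaks the incoming arrows to H: H := 3*G - 2*J + 4 no longer applies, and H = -2.
K = min(H, N)  [with H=-2, N=4]  = -2
D = 3*K - 2*N + 6  [with K=-2, N=4]  = -8

-8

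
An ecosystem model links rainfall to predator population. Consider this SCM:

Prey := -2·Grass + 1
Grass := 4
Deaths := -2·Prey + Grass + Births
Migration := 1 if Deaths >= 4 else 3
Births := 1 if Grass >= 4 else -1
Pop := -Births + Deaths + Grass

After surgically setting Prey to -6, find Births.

1

The intervention breaks the incoming arrows to Prey: Prey := -2·Grass + 1 no longer applies, and Prey = -6.
Since Births is not a descendant of the intervened variable, it is unaffected.
Births = 1 if Grass >= 4 else -1  [with Grass=4]  = 1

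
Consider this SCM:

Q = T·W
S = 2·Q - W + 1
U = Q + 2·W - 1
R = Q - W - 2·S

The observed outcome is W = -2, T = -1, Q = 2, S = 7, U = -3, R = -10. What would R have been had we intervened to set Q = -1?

-1

The intervention breaks the incoming arrows to Q: Q = T·W no longer applies, and Q = -1.
S = 2·Q - W + 1  [with Q=-1, W=-2]  = 1
R = Q - W - 2·S  [with Q=-1, W=-2, S=1]  = -1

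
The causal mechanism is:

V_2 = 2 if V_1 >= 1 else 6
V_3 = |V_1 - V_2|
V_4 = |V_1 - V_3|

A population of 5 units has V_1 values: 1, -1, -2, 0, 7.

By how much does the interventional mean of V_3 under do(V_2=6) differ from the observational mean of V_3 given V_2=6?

-1.6

The intervention sets V_2=6 in all 5 units regardless of V_1. Recomputing V_3 per unit gives 5, 7, 8, 6, 1; average 5.4.
E[V_3|V_2=6] averages over only the 3 units with V_2=6 (V_1 = -1, -2, 0): V_3 = 7, 8, 6, mean 7.
Difference = 5.4 − 7 = -1.6.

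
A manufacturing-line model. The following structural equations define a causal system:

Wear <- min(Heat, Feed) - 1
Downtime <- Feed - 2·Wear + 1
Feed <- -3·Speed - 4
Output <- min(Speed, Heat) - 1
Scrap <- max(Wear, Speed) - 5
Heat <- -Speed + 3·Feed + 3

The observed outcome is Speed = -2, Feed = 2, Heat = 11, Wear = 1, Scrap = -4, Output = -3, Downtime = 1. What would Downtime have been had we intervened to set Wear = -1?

5

The intervention breaks the incoming arrows to Wear: Wear <- min(Heat, Feed) - 1 no longer applies, and Wear = -1.
Feed = -3·Speed - 4  [with Speed=-2]  = 2
Downtime = Feed - 2·Wear + 1  [with Feed=2, Wear=-1]  = 5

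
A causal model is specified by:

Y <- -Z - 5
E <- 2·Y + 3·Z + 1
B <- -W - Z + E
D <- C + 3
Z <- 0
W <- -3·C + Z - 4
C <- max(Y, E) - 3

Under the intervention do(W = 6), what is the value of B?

The intervention breaks the incoming arrows to W: W <- -3·C + Z - 4 no longer applies, and W = 6.
Y = -Z - 5  [with Z=0]  = -5
E = 2·Y + 3·Z + 1  [with Y=-5, Z=0]  = -9
B = -W - Z + E  [with W=6, Z=0, E=-9]  = -15

-15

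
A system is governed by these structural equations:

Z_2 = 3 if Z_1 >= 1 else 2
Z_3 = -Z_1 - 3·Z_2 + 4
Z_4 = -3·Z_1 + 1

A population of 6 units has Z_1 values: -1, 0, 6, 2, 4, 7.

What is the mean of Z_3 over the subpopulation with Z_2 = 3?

-9.75

Conditioning on Z_2=3 selects the 4 unit(s) with Z_1 ∈ {6, 2, 4, 7}. Their Z_3 values: -11, -7, -9, -12. Mean = -9.75.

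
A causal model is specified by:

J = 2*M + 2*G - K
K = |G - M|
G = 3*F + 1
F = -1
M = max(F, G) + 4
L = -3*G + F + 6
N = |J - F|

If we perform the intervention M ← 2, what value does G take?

-2

Under do(M=2), the mechanism M = max(F, G) + 4 is discarded; M is fixed at 2.
Since G is not a descendant of the intervened variable, it is unaffected.
G = 3*F + 1  [with F=-1]  = -2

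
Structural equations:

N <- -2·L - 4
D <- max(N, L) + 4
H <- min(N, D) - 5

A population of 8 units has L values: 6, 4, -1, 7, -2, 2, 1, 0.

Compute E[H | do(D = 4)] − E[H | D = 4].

Every unit gets D=4 under the intervention. H values become -21, -17, -7, -23, -5, -13, -11, -9; E[H|do(D=4)] = -13.25.
Conditioning on D=4 selects the 2 unit(s) with L ∈ {-2, 0}. Their H values: -5, -9. Mean = -7.
Difference = -13.25 − (-7) = -6.25.

-6.25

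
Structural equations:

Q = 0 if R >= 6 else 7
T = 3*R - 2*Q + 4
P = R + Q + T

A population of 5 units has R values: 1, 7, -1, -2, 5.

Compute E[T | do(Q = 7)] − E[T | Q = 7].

Every unit gets Q=7 under the intervention. T values become -7, 11, -13, -16, 5; E[T|do(Q=7)] = -4.
Conditioning on Q=7 selects the 4 unit(s) with R ∈ {1, -1, -2, 5}. Their T values: -7, -13, -16, 5. Mean = -7.75.
Difference = -4 − (-7.75) = 3.75.

3.75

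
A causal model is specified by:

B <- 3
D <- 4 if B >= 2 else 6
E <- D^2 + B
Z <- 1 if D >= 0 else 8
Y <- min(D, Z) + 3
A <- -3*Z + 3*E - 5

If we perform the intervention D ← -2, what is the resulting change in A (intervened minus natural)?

-57

Under do(D=-2), the mechanism D <- 4 if B >= 2 else 6 is discarded; D is fixed at -2.
E = D^2 + B  [with D=-2, B=3]  = 7
Z = 1 if D >= 0 else 8  [with D=-2]  = 8
A = -3*Z + 3*E - 5  [with Z=8, E=7]  = -8
Without intervention: D = 4 if B >= 2 else 6  [with B=3]  = 4; E = D^2 + B  [with D=4, B=3]  = 19; Z = 1 if D >= 0 else 8  [with D=4]  = 1; A = -3*Z + 3*E - 5  [with Z=1, E=19]  = 49.
Change = -8 − 49 = -57.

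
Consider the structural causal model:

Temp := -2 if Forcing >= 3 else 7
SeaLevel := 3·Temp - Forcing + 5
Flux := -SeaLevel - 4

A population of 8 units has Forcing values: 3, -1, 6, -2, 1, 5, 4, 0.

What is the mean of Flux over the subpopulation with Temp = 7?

-30.5

Observing Temp=7 restricts to units where Temp's equation naturally yields 7: Forcing ∈ {-1, -2, 1, 0}. In that subpopulation Flux = -31, -32, -29, -30, mean -30.5.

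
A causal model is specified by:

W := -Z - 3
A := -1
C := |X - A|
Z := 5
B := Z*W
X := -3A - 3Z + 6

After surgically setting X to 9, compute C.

The intervention breaks the incoming arrows to X: X := -3A - 3Z + 6 no longer applies, and X = 9.
C = |X - A|  [with X=9, A=-1]  = 10

10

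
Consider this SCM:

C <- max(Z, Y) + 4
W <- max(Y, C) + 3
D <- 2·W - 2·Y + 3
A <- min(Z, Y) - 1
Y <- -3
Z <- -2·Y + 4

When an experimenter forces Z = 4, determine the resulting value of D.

31

Under do(Z=4), the mechanism Z <- -2·Y + 4 is discarded; Z is fixed at 4.
C = max(Z, Y) + 4  [with Z=4, Y=-3]  = 8
W = max(Y, C) + 3  [with Y=-3, C=8]  = 11
D = 2·W - 2·Y + 3  [with W=11, Y=-3]  = 31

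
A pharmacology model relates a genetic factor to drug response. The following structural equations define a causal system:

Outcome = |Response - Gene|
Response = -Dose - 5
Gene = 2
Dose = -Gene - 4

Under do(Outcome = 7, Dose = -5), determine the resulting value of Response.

Setting Outcome = 7, Dose = -5 by intervention discards those variables' equations.
Response = -Dose - 5  [with Dose=-5]  = 0

0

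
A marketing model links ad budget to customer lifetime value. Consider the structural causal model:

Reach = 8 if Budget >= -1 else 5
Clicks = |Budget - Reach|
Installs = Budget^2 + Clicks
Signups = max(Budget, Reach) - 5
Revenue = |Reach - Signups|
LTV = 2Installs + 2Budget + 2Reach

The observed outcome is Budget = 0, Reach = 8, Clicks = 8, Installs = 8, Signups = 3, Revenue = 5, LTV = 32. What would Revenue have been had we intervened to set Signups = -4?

The intervention breaks the incoming arrows to Signups: Signups = max(Budget, Reach) - 5 no longer applies, and Signups = -4.
Reach = 8 if Budget >= -1 else 5  [with Budget=0]  = 8
Revenue = |Reach - Signups|  [with Reach=8, Signups=-4]  = 12

12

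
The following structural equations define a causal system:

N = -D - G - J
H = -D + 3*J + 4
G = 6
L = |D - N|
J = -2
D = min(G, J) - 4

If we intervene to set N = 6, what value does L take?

12

The intervention breaks the incoming arrows to N: N = -D - G - J no longer applies, and N = 6.
D = min(G, J) - 4  [with G=6, J=-2]  = -6
L = |D - N|  [with D=-6, N=6]  = 12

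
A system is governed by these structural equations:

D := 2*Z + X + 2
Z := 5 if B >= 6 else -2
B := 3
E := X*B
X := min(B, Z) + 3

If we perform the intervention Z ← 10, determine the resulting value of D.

do(Z=10) replaces the equation Z := 5 if B >= 6 else -2 with the constant Z = 10.
X = min(B, Z) + 3  [with B=3, Z=10]  = 6
D = 2*Z + X + 2  [with Z=10, X=6]  = 28

28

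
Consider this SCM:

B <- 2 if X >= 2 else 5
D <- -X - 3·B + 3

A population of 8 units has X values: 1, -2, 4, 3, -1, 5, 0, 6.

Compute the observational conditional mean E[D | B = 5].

-11.5

E[D|B=5] averages over only the 4 units with B=5 (X = 1, -2, -1, 0): D = -13, -10, -11, -12, mean -11.5.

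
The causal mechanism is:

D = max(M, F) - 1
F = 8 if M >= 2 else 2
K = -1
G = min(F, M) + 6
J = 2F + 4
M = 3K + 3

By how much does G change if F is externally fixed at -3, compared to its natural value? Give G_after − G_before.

-3

The intervention breaks the incoming arrows to F: F = 8 if M >= 2 else 2 no longer applies, and F = -3.
M = 3K + 3  [with K=-1]  = 0
G = min(F, M) + 6  [with F=-3, M=0]  = 3
Without intervention: M = 3K + 3  [with K=-1]  = 0; F = 8 if M >= 2 else 2  [with M=0]  = 2; G = min(F, M) + 6  [with F=2, M=0]  = 6.
Change = 3 − 6 = -3.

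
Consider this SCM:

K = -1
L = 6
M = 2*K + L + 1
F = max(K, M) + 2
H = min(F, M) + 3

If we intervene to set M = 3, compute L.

Under do(M=3), the mechanism M = 2*K + L + 1 is discarded; M is fixed at 3.
Since L is not a descendant of the intervened variable, it is unaffected.

6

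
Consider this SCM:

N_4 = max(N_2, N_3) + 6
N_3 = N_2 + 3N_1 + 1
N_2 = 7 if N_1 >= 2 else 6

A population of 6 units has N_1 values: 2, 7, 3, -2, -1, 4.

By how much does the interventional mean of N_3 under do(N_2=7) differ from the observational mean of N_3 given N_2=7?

-5.5

Every unit gets N_2=7 under the intervention. N_3 values become 14, 29, 17, 2, 5, 20; E[N_3|do(N_2=7)] = 14.5.
Conditioning on N_2=7 selects the 4 unit(s) with N_1 ∈ {2, 7, 3, 4}. Their N_3 values: 14, 29, 17, 20. Mean = 20.
Difference = 14.5 − 20 = -5.5.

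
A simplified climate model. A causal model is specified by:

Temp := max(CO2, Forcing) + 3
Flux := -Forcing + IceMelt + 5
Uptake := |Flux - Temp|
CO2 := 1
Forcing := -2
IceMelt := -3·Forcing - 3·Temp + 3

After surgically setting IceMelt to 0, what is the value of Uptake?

3

Under do(IceMelt=0), the mechanism IceMelt := -3·Forcing - 3·Temp + 3 is discarded; IceMelt is fixed at 0.
Temp = max(CO2, Forcing) + 3  [with CO2=1, Forcing=-2]  = 4
Flux = -Forcing + IceMelt + 5  [with Forcing=-2, IceMelt=0]  = 7
Uptake = |Flux - Temp|  [with Flux=7, Temp=4]  = 3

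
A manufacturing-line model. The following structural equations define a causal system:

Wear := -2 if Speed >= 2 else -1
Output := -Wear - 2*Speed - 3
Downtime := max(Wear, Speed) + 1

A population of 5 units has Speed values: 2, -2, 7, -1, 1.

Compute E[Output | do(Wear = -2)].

Every unit gets Wear=-2 under the intervention. Output values become -5, 3, -15, 1, -3; E[Output|do(Wear=-2)] = -3.8.

-3.8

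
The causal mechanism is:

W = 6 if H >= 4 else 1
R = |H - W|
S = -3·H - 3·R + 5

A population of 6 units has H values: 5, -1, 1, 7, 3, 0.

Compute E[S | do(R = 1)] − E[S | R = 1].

4.5

Every unit gets R=1 under the intervention. S values become -13, 5, -1, -19, -7, 2; E[S|do(R=1)] = -5.5.
E[S|R=1] averages over only the 3 units with R=1 (H = 5, 7, 0): S = -13, -19, 2, mean -10.
Difference = -5.5 − (-10) = 4.5.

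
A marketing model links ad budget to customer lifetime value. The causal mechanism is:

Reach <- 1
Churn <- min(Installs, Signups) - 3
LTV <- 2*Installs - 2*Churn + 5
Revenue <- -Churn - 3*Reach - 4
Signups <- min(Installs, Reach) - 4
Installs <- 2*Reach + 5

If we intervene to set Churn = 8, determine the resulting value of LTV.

Under do(Churn=8), the mechanism Churn <- min(Installs, Signups) - 3 is discarded; Churn is fixed at 8.
Installs = 2*Reach + 5  [with Reach=1]  = 7
LTV = 2*Installs - 2*Churn + 5  [with Installs=7, Churn=8]  = 3

3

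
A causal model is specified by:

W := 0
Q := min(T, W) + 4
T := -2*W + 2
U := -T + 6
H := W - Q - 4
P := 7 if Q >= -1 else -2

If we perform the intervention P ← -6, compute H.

do(P=-6) replaces the equation P := 7 if Q >= -1 else -2 with the constant P = -6.
No directed path runs from P to H, so H keeps its natural value.
T = -2*W + 2  [with W=0]  = 2
Q = min(T, W) + 4  [with T=2, W=0]  = 4
H = W - Q - 4  [with W=0, Q=4]  = -8

-8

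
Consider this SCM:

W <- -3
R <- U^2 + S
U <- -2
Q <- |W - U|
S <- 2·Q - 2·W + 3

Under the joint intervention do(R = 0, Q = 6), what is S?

Under do(R = 0, Q = 6), each intervened variable's structural equation is replaced by its fixed value.
S = 2·Q - 2·W + 3  [with Q=6, W=-3]  = 21

21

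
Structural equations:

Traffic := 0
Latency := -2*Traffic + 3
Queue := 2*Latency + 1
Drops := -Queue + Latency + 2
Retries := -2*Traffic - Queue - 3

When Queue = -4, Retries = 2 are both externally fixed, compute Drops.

The joint intervention fixes Queue = -4, Retries = 2, removing each variable's own equation.
Latency = -2*Traffic + 3  [with Traffic=0]  = 3
Drops = -Queue + Latency + 2  [with Queue=-4, Latency=3]  = 9

9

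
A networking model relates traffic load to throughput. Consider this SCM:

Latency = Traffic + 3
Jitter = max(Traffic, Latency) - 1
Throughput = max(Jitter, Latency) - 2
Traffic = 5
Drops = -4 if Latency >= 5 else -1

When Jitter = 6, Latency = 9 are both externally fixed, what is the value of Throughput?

The joint intervention fixes Jitter = 6, Latency = 9, removing each variable's own equation.
Throughput = max(Jitter, Latency) - 2  [with Jitter=6, Latency=9]  = 7

7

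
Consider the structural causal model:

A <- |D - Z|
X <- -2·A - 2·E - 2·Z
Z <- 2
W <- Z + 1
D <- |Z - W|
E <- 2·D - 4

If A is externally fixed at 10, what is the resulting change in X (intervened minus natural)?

The intervention breaks the incoming arrows to A: A <- |D - Z| no longer applies, and A = 10.
W = Z + 1  [with Z=2]  = 3
D = |Z - W|  [with Z=2, W=3]  = 1
E = 2·D - 4  [with D=1]  = -2
X = -2·A - 2·E - 2·Z  [with A=10, E=-2, Z=2]  = -20
Without intervention: W = Z + 1  [with Z=2]  = 3; D = |Z - W|  [with Z=2, W=3]  = 1; E = 2·D - 4  [with D=1]  = -2; A = |D - Z|  [with D=1, Z=2]  = 1; X = -2·A - 2·E - 2·Z  [with A=1, E=-2, Z=2]  = -2.
Change = -20 − (-2) = -18.

-18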